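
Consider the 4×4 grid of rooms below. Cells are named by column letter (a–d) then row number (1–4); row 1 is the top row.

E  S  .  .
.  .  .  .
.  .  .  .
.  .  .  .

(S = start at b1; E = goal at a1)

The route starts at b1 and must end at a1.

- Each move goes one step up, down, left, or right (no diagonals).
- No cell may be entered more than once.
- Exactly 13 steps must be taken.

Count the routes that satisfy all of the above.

Need simple routes of exactly 13 moves from b1 to a1 (Manhattan distance 1, so 6 moves are spent on a detour and 6 undoing it).
Branch systematically from the start, pruning whenever the remaining move budget drops below the Manhattan distance to a1 or differs from it in parity. Grouping the completions by first move — via b2: 8; via c1: 16 (no valid completion starts via a1) — and summing: 8 + 16 = 24.
That gives 24 routes.

24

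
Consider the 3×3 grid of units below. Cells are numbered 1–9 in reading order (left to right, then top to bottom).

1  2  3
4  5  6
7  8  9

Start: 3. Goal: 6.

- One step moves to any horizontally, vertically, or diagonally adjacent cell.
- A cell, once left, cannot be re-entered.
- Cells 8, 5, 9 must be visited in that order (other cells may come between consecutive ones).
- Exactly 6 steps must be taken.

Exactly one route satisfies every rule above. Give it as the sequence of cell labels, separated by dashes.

3 - 2 - 4 - 8 - 5 - 9 - 6

The waypoints must appear in the order 8, 5, 9, with no cell reused.
Route from 3: left 1 to 2, down-left 1 to 4, down-right 1 to 8, up 1 to 5, down-right 1 to 9, up 1 to 6 — 6 moves in all.
Check: order respected (8 at step 3, 5 at step 4, 9 at step 5); 6 moves as required.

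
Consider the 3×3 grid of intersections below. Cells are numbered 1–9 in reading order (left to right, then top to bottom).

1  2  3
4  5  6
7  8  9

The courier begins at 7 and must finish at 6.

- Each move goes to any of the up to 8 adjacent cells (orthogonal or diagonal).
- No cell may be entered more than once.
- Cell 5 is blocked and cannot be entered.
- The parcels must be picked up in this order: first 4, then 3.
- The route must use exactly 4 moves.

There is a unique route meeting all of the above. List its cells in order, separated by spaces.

7 4 2 3 6

The waypoints must appear in the order 4, 3, with no cell reused.
Route from 7: up to 4, up-right to 2, right to 3, down to 6 — 4 moves in all.
Check: order respected (4 at step 1, 3 at step 3); 4 moves as required.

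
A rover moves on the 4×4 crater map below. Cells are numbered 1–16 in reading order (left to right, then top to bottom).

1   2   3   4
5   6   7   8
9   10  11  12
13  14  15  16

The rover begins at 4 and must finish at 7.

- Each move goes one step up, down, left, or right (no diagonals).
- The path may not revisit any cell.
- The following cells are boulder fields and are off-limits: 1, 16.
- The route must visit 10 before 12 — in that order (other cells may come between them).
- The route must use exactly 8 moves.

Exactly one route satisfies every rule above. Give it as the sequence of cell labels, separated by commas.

The waypoints must appear in the order 10, 12, with no cell reused.
Route from 4: left 2 to 2, down 2 to 10, right 2 to 12, up 1 to 8, left 1 to 7 — 8 moves in all.
Check: order respected (10 at step 4, 12 at step 6); 8 moves as required.

4, 3, 2, 6, 10, 11, 12, 8, 7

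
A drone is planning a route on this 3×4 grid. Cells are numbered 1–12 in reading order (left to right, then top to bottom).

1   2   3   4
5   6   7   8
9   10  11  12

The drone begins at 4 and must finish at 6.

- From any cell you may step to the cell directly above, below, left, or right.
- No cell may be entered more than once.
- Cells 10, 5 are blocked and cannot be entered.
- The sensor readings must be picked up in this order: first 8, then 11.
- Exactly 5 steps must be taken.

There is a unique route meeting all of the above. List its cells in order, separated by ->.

The waypoints must appear in the order 8, 11, with no cell reused.
Route from 4: 2× down (reaching 12), left to 11, up to 7, left to 6 — 5 moves in all.
Check: order respected (8 at step 1, 11 at step 3); 5 moves as required.

4 -> 8 -> 12 -> 11 -> 7 -> 6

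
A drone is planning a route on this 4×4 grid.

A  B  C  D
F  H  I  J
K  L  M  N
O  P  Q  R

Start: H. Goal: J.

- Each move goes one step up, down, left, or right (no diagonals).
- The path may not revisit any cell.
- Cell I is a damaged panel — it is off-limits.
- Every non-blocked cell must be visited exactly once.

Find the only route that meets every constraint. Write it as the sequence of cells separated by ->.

H -> L -> M -> N -> R -> Q -> P -> O -> K -> F -> A -> B -> C -> D -> J

Need to visit all 15 open cells exactly once, starting at H and ending at J.
Cell D has only two open neighbours (J and C), so the path must pass straight through it: one of those is the cell it's entered from and the other is where it exits.
Route from H: down 1 to L, right 2 to N, down 1 to R, left 3 to O, up 3 to A, right 3 to D, down 1 to J — 14 moves in all.
Check: all 15 open cells covered.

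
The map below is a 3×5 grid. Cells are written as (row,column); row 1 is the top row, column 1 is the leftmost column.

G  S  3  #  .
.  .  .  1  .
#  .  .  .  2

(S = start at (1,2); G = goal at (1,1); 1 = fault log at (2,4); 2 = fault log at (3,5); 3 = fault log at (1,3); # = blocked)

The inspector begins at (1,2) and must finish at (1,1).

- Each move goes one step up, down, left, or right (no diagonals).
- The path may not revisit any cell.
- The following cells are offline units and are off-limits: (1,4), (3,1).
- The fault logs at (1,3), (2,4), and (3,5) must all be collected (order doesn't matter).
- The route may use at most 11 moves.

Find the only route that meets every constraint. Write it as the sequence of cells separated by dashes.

Any route must reach (1,3), (2,4), and (3,5) and still end at (1,1) within 11 moves, so the order of the required stops is forced.
Route from (1,2): right to (1,3), down to (2,3), 2× right (reaching (2,5)), down to (3,5), 3× left (reaching (3,2)), up to (2,2), left to (2,1), up to (1,1) — 11 moves in all.
Check: all required cells visited; 11 ≤ 11 moves.

(1,2) - (1,3) - (2,3) - (2,4) - (2,5) - (3,5) - (3,4) - (3,3) - (3,2) - (2,2) - (2,1) - (1,1)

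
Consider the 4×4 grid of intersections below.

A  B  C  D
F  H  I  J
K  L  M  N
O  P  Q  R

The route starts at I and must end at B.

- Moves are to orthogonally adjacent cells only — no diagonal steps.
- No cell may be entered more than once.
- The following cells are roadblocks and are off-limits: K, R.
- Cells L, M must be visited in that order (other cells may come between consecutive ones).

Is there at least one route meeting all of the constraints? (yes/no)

yes

One route that works: I → H → L → M → N → J → D → C → B.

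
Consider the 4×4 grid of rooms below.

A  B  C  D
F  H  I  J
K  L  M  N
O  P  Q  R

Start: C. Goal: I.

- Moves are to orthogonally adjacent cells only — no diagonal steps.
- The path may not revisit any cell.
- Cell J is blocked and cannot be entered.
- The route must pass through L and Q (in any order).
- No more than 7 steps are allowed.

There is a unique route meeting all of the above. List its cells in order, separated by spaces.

Any route must reach L and Q and still end at I within 7 moves, so the order of the required stops is forced.
Route from C: left to B, 3× down (reaching P), right to Q, 2× up (reaching I) — 7 moves in all.
Check: all required cells visited; 7 ≤ 7 moves.

C B H L P Q M I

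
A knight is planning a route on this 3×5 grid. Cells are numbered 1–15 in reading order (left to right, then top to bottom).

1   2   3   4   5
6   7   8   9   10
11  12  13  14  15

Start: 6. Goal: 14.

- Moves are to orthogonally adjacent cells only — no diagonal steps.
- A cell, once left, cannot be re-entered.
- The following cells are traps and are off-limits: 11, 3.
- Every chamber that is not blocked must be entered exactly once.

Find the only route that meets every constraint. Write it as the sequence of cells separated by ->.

6 -> 1 -> 2 -> 7 -> 12 -> 13 -> 8 -> 9 -> 4 -> 5 -> 10 -> 15 -> 14

Need to visit all 13 open cells exactly once, starting at 6 and ending at 14.
Cell 15 has only two open neighbours (10 and 14), so the path must pass straight through it: one of those is the cell it's entered from and the other is where it exits.
Route from 6: up 1 to 1, right 1 to 2, down 2 to 12, right 1 to 13, up 1 to 8, right 1 to 9, up 1 to 4, right 1 to 5, down 2 to 15, left 1 to 14 — 12 moves in all.
Check: all 13 open cells covered.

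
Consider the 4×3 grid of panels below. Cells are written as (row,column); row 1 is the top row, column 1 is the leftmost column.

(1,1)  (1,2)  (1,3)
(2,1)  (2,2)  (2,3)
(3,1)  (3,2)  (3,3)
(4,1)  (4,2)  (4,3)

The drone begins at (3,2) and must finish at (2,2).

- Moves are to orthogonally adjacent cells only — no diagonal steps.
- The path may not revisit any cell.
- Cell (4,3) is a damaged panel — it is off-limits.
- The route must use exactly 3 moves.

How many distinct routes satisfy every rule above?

2

Need simple routes of exactly 3 moves from (3,2) to (2,2) (Manhattan distance 1, so 1 moves are spent on a detour and 1 undoing it).
Enumerating: (3,2) (3,1) (2,1) (2,2) | (3,2) (3,3) (2,3) (2,2).
That gives 2 routes.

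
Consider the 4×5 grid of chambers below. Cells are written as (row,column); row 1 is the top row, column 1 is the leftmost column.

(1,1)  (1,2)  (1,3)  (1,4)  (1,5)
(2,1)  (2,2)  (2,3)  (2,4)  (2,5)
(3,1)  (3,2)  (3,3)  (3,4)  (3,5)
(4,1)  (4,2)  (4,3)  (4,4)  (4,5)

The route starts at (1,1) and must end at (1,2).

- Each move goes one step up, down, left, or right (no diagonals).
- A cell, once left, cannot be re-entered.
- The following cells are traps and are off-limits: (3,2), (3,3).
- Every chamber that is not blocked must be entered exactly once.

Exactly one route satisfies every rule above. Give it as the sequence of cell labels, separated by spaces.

Need to visit all 18 open cells exactly once, starting at (1,1) and ending at (1,2).
Cell (4,1) has only two open neighbours ((3,1) and (4,2)), so the path must pass straight through it: one of those is the cell it's entered from and the other is where it exits.
Route from (1,1): down 3 to (4,1), right 4 to (4,5), up 1 to (3,5), left 1 to (3,4), up 1 to (2,4), right 1 to (2,5), up 1 to (1,5), left 2 to (1,3), down 1 to (2,3), left 1 to (2,2), up 1 to (1,2) — 17 moves in all.
Check: all 18 open cells covered.

(1,1) (2,1) (3,1) (4,1) (4,2) (4,3) (4,4) (4,5) (3,5) (3,4) (2,4) (2,5) (1,5) (1,4) (1,3) (2,3) (2,2) (1,2)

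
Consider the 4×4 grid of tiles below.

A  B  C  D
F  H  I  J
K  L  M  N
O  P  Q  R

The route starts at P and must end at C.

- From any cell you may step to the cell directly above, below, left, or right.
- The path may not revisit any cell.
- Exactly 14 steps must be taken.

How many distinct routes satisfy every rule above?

6

Need simple routes of exactly 14 moves from P to C (Manhattan distance 4, so 5 moves are spent on a detour and 5 undoing it).
Enumerating: P L K F A B H I M Q R N J D C | P O K F A B H L M Q R N J D C | P O K F A B H L M Q R N J I C | P O K F A B H I M Q R N J D C | P O K L M Q R N J I H F A B C | P Q R N M L K F A B H I J D C.
That gives 6 routes.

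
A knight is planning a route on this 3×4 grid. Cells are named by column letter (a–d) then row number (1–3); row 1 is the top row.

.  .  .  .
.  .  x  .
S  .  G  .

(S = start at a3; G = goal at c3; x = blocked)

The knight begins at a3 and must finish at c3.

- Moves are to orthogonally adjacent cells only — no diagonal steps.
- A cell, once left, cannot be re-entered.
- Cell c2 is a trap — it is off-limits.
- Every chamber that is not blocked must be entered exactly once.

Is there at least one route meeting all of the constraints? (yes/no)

yes

One route that works: a3 → b3 → b2 → a2 → a1 → b1 → c1 → d1 → d2 → d3 → c3.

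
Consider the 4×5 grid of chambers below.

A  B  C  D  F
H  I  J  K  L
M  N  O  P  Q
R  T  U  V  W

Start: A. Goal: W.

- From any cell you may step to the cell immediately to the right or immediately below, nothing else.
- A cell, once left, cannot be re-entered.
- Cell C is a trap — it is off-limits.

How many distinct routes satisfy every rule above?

A right/down-only route from A to W makes exactly 3 down-moves and 4 right-moves in some order.
With no other constraints that would be C(7,3) = 35 routes.
Subtract routes through each blocked cell (inclusion–exclusion for overlaps): − through C: 10 → 25.
That gives 25 routes.

25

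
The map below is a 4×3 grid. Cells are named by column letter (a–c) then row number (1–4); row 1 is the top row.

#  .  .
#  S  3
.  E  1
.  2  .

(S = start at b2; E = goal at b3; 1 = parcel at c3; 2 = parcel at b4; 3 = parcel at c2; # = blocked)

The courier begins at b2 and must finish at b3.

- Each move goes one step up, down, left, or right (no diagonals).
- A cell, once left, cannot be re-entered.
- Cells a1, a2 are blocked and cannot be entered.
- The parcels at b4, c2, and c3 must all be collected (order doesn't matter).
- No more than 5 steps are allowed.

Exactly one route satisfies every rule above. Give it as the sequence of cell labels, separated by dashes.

Any route must reach b4, c2, and c3 and still end at b3 within 5 moves, so the order of the required stops is forced.
Route from b2: right to c2, 2× down (reaching c4), left to b4, up to b3 — 5 moves in all.
Check: all required cells visited; 5 ≤ 5 moves.

b2 - c2 - c3 - c4 - b4 - b3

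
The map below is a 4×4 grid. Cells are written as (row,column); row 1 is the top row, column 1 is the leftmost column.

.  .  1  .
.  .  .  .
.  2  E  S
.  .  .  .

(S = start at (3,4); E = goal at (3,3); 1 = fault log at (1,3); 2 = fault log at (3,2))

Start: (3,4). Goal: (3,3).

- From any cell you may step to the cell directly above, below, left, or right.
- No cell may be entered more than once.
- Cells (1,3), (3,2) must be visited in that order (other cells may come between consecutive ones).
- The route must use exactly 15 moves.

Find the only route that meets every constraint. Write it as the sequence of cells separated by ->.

(3,4) -> (4,4) -> (4,3) -> (4,2) -> (4,1) -> (3,1) -> (2,1) -> (1,1) -> (1,2) -> (1,3) -> (1,4) -> (2,4) -> (2,3) -> (2,2) -> (3,2) -> (3,3)

The waypoints must appear in the order (1,3), (3,2), with no cell reused.
Route from (3,4): down to (4,4), 3× left (reaching (4,1)), 3× up (reaching (1,1)), 3× right (reaching (1,4)), down to (2,4), 2× left (reaching (2,2)), down to (3,2), right to (3,3) — 15 moves in all.
Check: order respected (1 at step 9, 2 at step 14); 15 moves as required.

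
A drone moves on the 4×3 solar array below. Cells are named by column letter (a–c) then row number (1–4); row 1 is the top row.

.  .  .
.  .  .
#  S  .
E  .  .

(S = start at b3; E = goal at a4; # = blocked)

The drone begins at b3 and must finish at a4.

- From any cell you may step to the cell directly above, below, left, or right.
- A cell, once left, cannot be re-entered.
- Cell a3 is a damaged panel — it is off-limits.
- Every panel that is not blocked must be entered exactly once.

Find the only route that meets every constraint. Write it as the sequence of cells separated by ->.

b3 -> b2 -> a2 -> a1 -> b1 -> c1 -> c2 -> c3 -> c4 -> b4 -> a4

Need to visit all 11 open cells exactly once, starting at b3 and ending at a4.
Cell c4 has only two open neighbours (c3 and b4), so the path must pass straight through it: one of those is the cell it's entered from and the other is where it exits.
Route from b3: up 1 to b2, left 1 to a2, up 1 to a1, right 2 to c1, down 3 to c4, left 2 to a4 — 10 moves in all.
Check: all 11 open cells covered.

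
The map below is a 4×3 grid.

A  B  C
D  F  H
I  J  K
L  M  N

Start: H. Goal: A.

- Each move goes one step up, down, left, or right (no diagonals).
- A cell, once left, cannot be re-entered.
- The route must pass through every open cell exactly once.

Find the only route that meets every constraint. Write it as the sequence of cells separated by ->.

Need to visit all 12 open cells exactly once, starting at H and ending at A.
Cell L has only two open neighbours (I and M), so the path must pass straight through it: one of those is the cell it's entered from and the other is where it exits.
Route from H: up to C, left to B, 2× down (reaching J), right to K, down to N, 2× left (reaching L), 3× up (reaching A) — 11 moves in all.
Check: all 12 open cells covered.

H -> C -> B -> F -> J -> K -> N -> M -> L -> I -> D -> A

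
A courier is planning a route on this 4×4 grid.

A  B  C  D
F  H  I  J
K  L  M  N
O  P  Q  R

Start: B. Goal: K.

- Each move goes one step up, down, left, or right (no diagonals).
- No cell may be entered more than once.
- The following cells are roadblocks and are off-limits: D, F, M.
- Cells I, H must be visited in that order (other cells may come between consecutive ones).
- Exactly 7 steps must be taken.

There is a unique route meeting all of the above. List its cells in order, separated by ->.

B -> C -> I -> H -> L -> P -> O -> K

The waypoints must appear in the order I, H, with no cell reused.
Route from B: right 1 to C, down 1 to I, left 1 to H, down 2 to P, left 1 to O, up 1 to K — 7 moves in all.
Check: order respected (I at step 2, H at step 3); 7 moves as required.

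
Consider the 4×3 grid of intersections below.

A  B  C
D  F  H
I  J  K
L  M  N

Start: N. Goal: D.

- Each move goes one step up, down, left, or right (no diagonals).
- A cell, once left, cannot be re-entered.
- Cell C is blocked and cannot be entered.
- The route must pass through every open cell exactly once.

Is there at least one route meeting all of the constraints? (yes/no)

yes

One route that works: N → M → L → I → J → K → H → F → B → A → D.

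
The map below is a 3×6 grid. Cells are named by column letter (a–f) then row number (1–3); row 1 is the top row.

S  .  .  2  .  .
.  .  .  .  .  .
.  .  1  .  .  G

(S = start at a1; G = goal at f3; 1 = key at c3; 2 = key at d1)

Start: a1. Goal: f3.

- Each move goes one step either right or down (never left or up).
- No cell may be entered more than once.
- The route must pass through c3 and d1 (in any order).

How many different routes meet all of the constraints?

0

A right/down-only route from a1 to f3 makes exactly 2 down-moves and 5 right-moves in some order.
With no other constraints that would be C(7,2) = 21 routes.
c3 is below but to the left of d1: going d1 → c3 would need a leftward move and c3 → d1 an upward move, so no right/down-only route can visit both required cells.
No route satisfies every constraint, so the count is 0.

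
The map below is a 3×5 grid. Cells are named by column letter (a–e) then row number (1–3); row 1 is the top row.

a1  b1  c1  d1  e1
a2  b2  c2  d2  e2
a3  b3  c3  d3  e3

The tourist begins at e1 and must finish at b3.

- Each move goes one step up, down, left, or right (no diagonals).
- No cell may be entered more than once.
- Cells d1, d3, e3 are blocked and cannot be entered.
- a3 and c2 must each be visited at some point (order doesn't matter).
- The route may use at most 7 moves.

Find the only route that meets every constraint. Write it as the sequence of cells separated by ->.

The 7-move cap with required stops at a3, c2 leaves no slack for detours.
Route from e1: down 1 to e2, left 4 to a2, down 1 to a3, right 1 to b3 — 7 moves in all.
Check: all required cells visited; 7 ≤ 7 moves.

e1 -> e2 -> d2 -> c2 -> b2 -> a2 -> a3 -> b3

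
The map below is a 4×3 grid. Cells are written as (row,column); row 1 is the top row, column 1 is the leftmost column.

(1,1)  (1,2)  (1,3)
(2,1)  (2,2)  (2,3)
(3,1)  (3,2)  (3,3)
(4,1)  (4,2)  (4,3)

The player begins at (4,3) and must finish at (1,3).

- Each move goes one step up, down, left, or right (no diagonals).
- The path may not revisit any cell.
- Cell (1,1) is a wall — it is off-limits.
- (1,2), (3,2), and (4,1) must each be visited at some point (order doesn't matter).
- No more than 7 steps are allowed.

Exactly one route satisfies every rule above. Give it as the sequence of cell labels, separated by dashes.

The 7-move cap with required stops at (1,2), (3,2), (4,1) leaves no slack for detours.
Route from (4,3): left 2 to (4,1), up 1 to (3,1), right 1 to (3,2), up 2 to (1,2), right 1 to (1,3) — 7 moves in all.
Check: all required cells visited; 7 ≤ 7 moves.

(4,3) - (4,2) - (4,1) - (3,1) - (3,2) - (2,2) - (1,2) - (1,3)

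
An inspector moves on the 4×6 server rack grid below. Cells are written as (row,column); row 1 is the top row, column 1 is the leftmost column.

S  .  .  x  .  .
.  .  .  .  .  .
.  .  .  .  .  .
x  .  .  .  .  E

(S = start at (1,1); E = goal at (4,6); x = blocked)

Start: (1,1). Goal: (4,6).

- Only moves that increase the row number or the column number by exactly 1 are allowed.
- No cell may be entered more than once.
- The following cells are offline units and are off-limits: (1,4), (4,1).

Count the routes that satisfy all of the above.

A right/down-only route from (1,1) to (4,6) makes exactly 3 down-moves and 5 right-moves in some order.
With no other constraints that would be C(8,3) = 56 routes.
Subtract routes through each blocked cell (inclusion–exclusion for overlaps): − through (1,4): 10 − through (4,1): 1 → 45.
That gives 45 routes.

45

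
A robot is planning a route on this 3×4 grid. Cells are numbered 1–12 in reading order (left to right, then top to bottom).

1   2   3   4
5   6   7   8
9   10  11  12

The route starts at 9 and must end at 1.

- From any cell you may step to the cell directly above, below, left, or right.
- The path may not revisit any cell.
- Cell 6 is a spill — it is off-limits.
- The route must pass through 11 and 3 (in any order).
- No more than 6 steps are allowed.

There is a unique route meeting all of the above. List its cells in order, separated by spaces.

9 10 11 7 3 2 1

The 6-move cap with required stops at 11, 3 leaves no slack for detours.
Route from 9: right 2 to 11, up 2 to 3, left 2 to 1 — 6 moves in all.
Check: all required cells visited; 6 ≤ 6 moves.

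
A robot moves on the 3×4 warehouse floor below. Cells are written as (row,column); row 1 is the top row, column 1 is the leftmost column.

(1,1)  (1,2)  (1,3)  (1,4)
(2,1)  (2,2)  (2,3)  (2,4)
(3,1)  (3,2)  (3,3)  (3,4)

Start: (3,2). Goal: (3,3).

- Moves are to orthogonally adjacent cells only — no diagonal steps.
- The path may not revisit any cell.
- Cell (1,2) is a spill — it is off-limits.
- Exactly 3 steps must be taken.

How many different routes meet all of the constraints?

1

Need simple routes of exactly 3 moves from (3,2) to (3,3) (Manhattan distance 1, so 1 moves are spent on a detour and 1 undoing it).
Enumerating: (3,2) (2,2) (2,3) (3,3).
That gives 1 route.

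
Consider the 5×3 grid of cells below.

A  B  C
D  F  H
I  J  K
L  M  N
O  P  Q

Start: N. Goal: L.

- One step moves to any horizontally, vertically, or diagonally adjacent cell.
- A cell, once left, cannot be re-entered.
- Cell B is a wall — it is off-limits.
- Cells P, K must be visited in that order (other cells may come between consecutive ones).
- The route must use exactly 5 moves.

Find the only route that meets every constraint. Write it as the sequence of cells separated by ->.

N -> P -> M -> K -> J -> L

The waypoints must appear in the order P, K, with no cell reused.
Route from N: down-left to P, up to M, up-right to K, left to J, down-left to L — 5 moves in all.
Check: order respected (P at step 1, K at step 3); 5 moves as required.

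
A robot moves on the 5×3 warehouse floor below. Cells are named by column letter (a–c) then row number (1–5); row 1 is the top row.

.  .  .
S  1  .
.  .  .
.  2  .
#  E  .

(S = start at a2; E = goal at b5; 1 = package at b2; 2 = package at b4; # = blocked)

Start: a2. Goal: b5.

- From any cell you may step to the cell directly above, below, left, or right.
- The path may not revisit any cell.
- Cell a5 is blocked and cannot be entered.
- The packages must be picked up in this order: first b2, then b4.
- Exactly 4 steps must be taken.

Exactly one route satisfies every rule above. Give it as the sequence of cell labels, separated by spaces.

a2 b2 b3 b4 b5

The waypoints must appear in the order b2, b4, with no cell reused.
Route from a2: right 1 to b2, down 3 to b5 — 4 moves in all.
Check: order respected (1 at step 1, 2 at step 3); 4 moves as required.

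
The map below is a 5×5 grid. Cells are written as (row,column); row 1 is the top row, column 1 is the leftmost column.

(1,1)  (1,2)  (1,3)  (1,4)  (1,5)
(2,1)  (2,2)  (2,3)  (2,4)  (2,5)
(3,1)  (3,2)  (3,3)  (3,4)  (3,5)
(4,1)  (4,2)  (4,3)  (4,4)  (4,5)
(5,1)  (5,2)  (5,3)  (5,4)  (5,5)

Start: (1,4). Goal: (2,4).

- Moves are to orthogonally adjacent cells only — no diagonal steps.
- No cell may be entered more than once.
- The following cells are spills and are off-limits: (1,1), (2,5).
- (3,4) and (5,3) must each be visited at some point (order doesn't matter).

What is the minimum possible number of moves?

Any route passes through (3,4) and (5,3) in some order between (1,4) and (2,4). Summing Manhattan distances along each leg and taking the cheapest ordering ((1,4) → (3,4) → (5,3) → (2,4)) gives a lower bound of 2 + 3 + 4 = 9 moves.
A route of 9 moves achieves this: (1,4) → (1,3) → (2,3) → (3,3) → (4,3) → (5,3) → (5,4) → (4,4) → (3,4) → (2,4).
Since 9 matches the lower bound, it is optimal.

9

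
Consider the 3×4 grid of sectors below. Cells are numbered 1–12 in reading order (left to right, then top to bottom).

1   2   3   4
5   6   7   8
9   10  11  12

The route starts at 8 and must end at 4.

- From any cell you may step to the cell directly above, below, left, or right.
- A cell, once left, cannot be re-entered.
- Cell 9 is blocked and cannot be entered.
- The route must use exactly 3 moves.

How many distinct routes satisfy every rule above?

Need simple routes of exactly 3 moves from 8 to 4 (Manhattan distance 1, so 1 moves are spent on a detour and 1 undoing it).
Enumerating: 8 7 3 4.
That gives 1 route.

1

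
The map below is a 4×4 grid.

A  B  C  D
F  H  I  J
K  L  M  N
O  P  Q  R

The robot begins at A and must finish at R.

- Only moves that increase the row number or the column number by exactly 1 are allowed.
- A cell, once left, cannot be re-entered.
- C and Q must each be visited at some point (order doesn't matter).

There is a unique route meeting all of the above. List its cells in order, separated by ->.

A -> B -> C -> I -> M -> Q -> R

Moves only go right or down, so the column and row indices never decrease.
Route from A: 2× right (reaching C), 3× down (reaching Q), right to R — 6 moves in all.
Check: all required cells visited.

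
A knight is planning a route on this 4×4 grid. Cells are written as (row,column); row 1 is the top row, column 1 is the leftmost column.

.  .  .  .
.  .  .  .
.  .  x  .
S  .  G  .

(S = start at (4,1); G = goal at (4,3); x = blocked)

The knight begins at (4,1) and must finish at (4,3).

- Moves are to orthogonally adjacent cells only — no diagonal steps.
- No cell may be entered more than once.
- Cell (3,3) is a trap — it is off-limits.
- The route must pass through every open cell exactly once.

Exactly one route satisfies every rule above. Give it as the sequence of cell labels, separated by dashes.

(4,1) - (4,2) - (3,2) - (3,1) - (2,1) - (1,1) - (1,2) - (2,2) - (2,3) - (1,3) - (1,4) - (2,4) - (3,4) - (4,4) - (4,3)

Need to visit all 15 open cells exactly once, starting at (4,1) and ending at (4,3).
Route from (4,1): right to (4,2), up to (3,2), left to (3,1), 2× up (reaching (1,1)), right to (1,2), down to (2,2), right to (2,3), up to (1,3), right to (1,4), 3× down (reaching (4,4)), left to (4,3) — 14 moves in all.
Check: all 15 open cells covered.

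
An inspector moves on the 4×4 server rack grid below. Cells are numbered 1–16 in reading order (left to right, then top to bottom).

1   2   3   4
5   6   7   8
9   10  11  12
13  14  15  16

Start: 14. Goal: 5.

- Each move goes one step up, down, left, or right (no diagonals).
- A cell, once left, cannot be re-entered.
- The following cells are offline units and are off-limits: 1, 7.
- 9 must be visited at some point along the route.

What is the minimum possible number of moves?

Any route passes through 9 somewhere between 14 and 5. Summing Manhattan distances along the two legs (14 → 9 → 5) gives a lower bound of 2 + 1 = 3 moves.
A route of 3 moves achieves this: 14 → 10 → 9 → 5.
Since 3 matches the lower bound, it is optimal.

3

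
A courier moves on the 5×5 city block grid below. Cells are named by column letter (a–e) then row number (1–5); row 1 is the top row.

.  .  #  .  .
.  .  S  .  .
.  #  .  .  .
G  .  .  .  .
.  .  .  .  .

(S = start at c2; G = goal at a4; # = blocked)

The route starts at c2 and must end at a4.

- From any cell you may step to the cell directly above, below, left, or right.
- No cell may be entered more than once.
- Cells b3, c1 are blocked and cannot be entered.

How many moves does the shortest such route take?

4

The Manhattan distance from c2 to a4 is |2−4| + |3−1| = 4, so at least 4 moves are needed.
A route of 4 moves achieves this: c2 → c3 → c4 → b4 → a4.
Since 4 matches the lower bound, it is optimal.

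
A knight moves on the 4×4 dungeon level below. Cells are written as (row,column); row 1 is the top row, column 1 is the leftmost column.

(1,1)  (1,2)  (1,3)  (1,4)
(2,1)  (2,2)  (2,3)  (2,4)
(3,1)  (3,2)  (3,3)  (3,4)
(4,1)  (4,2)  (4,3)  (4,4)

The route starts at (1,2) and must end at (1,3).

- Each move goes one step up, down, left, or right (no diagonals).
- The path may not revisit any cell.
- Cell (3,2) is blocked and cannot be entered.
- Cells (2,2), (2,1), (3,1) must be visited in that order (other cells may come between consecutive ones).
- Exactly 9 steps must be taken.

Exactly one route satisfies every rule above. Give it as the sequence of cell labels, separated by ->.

The waypoints must appear in the order (2,2), (2,1), (3,1), with no cell reused.
Route from (1,2): down to (2,2), left to (2,1), 2× down (reaching (4,1)), 2× right (reaching (4,3)), 3× up (reaching (1,3)) — 9 moves in all.
Check: order respected ((2,2) at step 1, (2,1) at step 2, (3,1) at step 3); 9 moves as required.

(1,2) -> (2,2) -> (2,1) -> (3,1) -> (4,1) -> (4,2) -> (4,3) -> (3,3) -> (2,3) -> (1,3)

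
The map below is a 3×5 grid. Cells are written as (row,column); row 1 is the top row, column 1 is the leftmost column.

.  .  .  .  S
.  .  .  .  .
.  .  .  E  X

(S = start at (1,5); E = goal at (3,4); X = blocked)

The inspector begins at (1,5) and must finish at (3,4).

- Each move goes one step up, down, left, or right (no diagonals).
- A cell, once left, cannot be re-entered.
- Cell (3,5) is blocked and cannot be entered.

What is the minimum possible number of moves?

The Manhattan distance from (1,5) to (3,4) is |1−3| + |5−4| = 3, so at least 3 moves are needed.
A route of 3 moves achieves this: (1,5) → (2,5) → (2,4) → (3,4).
Since 3 matches the lower bound, it is optimal.

3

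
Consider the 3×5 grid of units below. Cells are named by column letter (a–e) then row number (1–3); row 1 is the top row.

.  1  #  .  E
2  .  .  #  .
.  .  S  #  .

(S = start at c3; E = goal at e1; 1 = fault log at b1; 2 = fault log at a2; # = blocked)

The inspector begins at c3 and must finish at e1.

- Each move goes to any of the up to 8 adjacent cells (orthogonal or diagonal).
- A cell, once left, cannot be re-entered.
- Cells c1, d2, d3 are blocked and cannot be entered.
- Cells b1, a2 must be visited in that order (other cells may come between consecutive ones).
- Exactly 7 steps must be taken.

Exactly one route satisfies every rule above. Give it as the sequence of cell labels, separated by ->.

c3 -> b2 -> b1 -> a2 -> b3 -> c2 -> d1 -> e1

The waypoints must appear in the order b1, a2, with no cell reused.
Route from c3: up-left 1 to b2, up 1 to b1, down-left 1 to a2, down-right 1 to b3, up-right 2 to d1, right 1 to e1 — 7 moves in all.
Check: order respected (1 at step 2, 2 at step 3); 7 moves as required.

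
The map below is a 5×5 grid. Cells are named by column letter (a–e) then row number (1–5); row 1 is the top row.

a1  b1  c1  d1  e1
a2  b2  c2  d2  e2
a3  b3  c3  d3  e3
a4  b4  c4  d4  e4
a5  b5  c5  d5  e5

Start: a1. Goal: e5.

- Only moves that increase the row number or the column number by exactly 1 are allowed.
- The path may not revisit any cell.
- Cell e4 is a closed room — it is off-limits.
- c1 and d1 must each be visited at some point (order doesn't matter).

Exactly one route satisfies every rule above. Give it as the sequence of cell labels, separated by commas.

a1, b1, c1, d1, d2, d3, d4, d5, e5

Moves only go right or down, so the column and row indices never decrease.
Route from a1: 3× right (reaching d1), 4× down (reaching d5), right to e5 — 8 moves in all.
Check: all required cells visited.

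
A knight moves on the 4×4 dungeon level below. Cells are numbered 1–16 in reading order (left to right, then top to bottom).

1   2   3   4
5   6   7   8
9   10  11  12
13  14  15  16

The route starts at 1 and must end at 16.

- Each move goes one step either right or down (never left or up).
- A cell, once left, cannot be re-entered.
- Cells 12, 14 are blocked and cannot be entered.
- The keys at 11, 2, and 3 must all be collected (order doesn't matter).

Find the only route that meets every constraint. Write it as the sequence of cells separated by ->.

Moves only go right or down, so the column and row indices never decrease.
Route from 1: 2× right (reaching 3), 3× down (reaching 15), right to 16 — 6 moves in all.
Check: all required cells visited.

1 -> 2 -> 3 -> 7 -> 11 -> 15 -> 16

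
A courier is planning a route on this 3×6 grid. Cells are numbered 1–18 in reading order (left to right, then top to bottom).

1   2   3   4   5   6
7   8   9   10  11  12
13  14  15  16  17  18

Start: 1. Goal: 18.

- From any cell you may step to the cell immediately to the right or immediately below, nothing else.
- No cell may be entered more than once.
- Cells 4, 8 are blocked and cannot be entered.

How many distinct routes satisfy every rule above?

5

A right/down-only route from 1 to 18 makes exactly 2 down-moves and 5 right-moves in some order.
With no other constraints that would be C(7,2) = 21 routes.
Subtract routes through each blocked cell (inclusion–exclusion for overlaps): − through 4: 6 − through 8: 10 → 5.
That gives 5 routes.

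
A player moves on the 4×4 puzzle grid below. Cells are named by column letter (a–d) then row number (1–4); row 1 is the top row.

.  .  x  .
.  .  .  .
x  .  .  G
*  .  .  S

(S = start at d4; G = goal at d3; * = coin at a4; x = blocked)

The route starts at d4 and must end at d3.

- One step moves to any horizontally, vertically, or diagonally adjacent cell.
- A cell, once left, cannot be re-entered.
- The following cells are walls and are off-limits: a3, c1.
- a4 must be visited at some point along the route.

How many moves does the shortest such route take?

6

Any route passes through a4 somewhere between d4 and d3. Summing Chebyshev distances along the two legs (d4 → a4 → d3) gives a lower bound of 3 + 3 = 6 moves.
A route of 6 moves achieves this: d4 → c3 → b3 → a4 → b4 → c4 → d3.
Since 6 matches the lower bound, it is optimal.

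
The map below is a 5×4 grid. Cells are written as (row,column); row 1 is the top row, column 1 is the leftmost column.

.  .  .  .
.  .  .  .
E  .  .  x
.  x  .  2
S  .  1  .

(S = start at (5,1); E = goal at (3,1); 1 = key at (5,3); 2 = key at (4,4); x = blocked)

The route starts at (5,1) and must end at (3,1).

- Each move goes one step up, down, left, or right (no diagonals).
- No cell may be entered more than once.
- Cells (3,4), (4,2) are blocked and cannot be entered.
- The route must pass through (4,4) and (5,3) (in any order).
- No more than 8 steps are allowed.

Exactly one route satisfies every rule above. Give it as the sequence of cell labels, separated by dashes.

(5,1) - (5,2) - (5,3) - (5,4) - (4,4) - (4,3) - (3,3) - (3,2) - (3,1)

The 8-move cap with required stops at (4,4), (5,3) leaves no slack for detours.
Route from (5,1): right 3 to (5,4), up 1 to (4,4), left 1 to (4,3), up 1 to (3,3), left 2 to (3,1) — 8 moves in all.
Check: all required cells visited; 8 ≤ 8 moves.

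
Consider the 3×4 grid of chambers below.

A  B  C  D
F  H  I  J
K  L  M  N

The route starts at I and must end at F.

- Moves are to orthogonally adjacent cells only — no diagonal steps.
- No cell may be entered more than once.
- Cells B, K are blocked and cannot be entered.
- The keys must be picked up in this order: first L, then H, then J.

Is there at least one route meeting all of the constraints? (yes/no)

Ignoring the required order, 2 revisit-free routes from I to F pass through all of L, H, and J; the waypoint orders that occur are J → L → H (2) — never L → H → J.

no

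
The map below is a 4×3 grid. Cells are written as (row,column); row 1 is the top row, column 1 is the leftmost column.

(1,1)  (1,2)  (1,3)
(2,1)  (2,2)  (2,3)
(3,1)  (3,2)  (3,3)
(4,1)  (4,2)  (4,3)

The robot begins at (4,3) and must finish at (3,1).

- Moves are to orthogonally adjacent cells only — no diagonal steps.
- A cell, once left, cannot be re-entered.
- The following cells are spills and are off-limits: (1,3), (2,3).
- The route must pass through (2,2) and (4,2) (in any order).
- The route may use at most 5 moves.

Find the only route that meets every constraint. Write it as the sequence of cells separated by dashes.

(4,3) - (4,2) - (3,2) - (2,2) - (2,1) - (3,1)

The budget equals the shortest possible length, so every move has to be on a shortest route through the required cells.
Route from (4,3): left 1 to (4,2), up 2 to (2,2), left 1 to (2,1), down 1 to (3,1) — 5 moves in all.
Check: all required cells visited; 5 ≤ 5 moves.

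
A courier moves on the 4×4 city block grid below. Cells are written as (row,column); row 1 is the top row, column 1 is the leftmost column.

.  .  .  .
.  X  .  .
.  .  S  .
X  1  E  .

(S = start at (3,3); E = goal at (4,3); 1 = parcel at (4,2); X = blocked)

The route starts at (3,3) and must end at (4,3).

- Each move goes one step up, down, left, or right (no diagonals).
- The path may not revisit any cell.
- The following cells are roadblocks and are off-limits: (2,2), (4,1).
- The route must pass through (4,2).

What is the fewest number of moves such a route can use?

Any route passes through (4,2) somewhere between (3,3) and (4,3). Summing Manhattan distances along the two legs ((3,3) → (4,2) → (4,3)) gives a lower bound of 2 + 1 = 3 moves.
A route of 3 moves achieves this: (3,3) → (3,2) → (4,2) → (4,3).
Since 3 matches the lower bound, it is optimal.

3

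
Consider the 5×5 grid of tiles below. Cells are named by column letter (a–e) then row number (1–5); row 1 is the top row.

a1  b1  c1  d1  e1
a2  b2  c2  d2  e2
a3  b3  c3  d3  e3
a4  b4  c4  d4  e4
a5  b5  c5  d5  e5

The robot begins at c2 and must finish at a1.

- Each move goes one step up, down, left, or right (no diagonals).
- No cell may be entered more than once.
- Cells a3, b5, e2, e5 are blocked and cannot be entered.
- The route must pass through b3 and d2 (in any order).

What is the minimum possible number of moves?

Any route passes through b3 and d2 in some order between c2 and a1. Summing Manhattan distances along each leg and taking the cheapest ordering (c2 → d2 → b3 → a1) gives a lower bound of 1 + 3 + 3 = 7 moves.
A route of 7 moves achieves this: c2 → d2 → d3 → c3 → b3 → b2 → b1 → a1.
Since 7 matches the lower bound, it is optimal.

7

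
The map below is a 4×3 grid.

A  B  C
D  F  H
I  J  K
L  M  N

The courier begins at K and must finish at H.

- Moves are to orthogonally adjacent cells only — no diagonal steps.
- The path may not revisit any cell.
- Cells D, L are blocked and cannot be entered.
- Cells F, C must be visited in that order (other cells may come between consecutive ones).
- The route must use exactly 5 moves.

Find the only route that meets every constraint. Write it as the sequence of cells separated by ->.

The waypoints must appear in the order F, C, with no cell reused.
Route from K: left to J, 2× up (reaching B), right to C, down to H — 5 moves in all.
Check: order respected (F at step 2, C at step 4); 5 moves as required.

K -> J -> F -> B -> C -> H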